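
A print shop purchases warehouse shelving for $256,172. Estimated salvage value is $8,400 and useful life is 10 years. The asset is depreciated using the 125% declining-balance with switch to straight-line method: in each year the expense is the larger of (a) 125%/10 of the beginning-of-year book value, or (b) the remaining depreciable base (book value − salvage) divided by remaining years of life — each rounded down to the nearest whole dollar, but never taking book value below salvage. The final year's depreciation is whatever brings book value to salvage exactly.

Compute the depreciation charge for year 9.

$23,317

Depreciable base = $256,172 − $8,400 = $247,772.
Year 1: DB = ⌊$256,172 × 125%/10⌋ = $32,021; SL = ⌊$247,772/10⌋ = $24,777 → take DB $32,021. Book value $224,151.
Year 2: DB = ⌊$224,151 × 125%/10⌋ = $28,018; SL = ⌊$215,751/9⌋ = $23,972 → take DB $28,018. Book value $196,133.
Year 3: DB = ⌊$196,133 × 125%/10⌋ = $24,516; SL = ⌊$187,733/8⌋ = $23,466 → take DB $24,516. Book value $171,617.
Year 4: DB = ⌊$171,617 × 125%/10⌋ = $21,452; SL = ⌊$163,217/7⌋ = $23,316 → take SL $23,316. Book value $148,301.
Year 5: DB = ⌊$148,301 × 125%/10⌋ = $18,537; SL = ⌊$139,901/6⌋ = $23,316 → take SL $23,316. Book value $124,985.
Year 6: DB = ⌊$124,985 × 125%/10⌋ = $15,623; SL = ⌊$116,585/5⌋ = $23,317 → take SL $23,317. Book value $101,668.
Year 7: DB = ⌊$101,668 × 125%/10⌋ = $12,708; SL = ⌊$93,268/4⌋ = $23,317 → take SL $23,317. Book value $78,351.
Year 8: DB = ⌊$78,351 × 125%/10⌋ = $9,793; SL = ⌊$69,951/3⌋ = $23,317 → take SL $23,317. Book value $55,034.
Year 9: DB = ⌊$55,034 × 125%/10⌋ = $6,879; SL = ⌊$46,634/2⌋ = $23,317 → take SL $23,317. Book value $31,717.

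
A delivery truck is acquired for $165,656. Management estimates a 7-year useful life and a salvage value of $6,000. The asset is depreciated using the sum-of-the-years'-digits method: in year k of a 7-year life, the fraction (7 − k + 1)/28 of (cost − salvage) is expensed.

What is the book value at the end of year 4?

$40,212

Depreciable base = $165,656 − $6,000 = $159,656.
Sum of the years' digits = 7+6+5+4+3+2+1 = 28.
Year 1: $159,656 × 7/28 = $39,914. Book value $125,742.
Year 2: $159,656 × 6/28 = $34,212. Book value $91,530.
Year 3: $159,656 × 5/28 = $28,510. Book value $63,020.
Year 4: $159,656 × 4/28 = $22,808. Book value $40,212.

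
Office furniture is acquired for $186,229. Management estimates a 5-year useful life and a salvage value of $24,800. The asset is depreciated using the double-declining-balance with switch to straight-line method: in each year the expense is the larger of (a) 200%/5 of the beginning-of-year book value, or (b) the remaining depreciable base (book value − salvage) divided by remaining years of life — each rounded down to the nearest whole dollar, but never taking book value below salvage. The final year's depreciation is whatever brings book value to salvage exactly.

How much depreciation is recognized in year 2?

$44,695

Depreciable base = $186,229 − $24,800 = $161,429.
Year 1: DB = ⌊$186,229 × 200%/5⌋ = $74,491; SL = ⌊$161,429/5⌋ = $32,285 → take DB $74,491. Book value $111,738.
Year 2: DB = ⌊$111,738 × 200%/5⌋ = $44,695; SL = ⌊$86,938/4⌋ = $21,734 → take DB $44,695. Book value $67,043.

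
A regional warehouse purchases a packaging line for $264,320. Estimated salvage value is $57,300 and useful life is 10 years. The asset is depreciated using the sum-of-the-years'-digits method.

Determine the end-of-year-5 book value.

Depreciable base = $264,320 − $57,300 = $207,020.
Sum of the years' digits = 10+9+8+7+6+5+4+3+2+1 = 55.
Year 1: $207,020 × 10/55 = $37,640. Book value $226,680.
Year 2: $207,020 × 9/55 = $33,876. Book value $192,804.
Year 3: $207,020 × 8/55 = $30,112. Book value $162,692.
Year 4: $207,020 × 7/55 = $26,348. Book value $136,344.
Year 5: $207,020 × 6/55 = $22,584. Book value $113,760.

$113,760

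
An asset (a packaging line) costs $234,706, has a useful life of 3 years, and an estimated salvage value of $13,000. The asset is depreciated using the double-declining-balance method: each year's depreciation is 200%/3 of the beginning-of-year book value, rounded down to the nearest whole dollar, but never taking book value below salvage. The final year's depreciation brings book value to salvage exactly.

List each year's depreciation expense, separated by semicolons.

$156,470; $52,157; $13,079

Depreciable base = $234,706 − $13,000 = $221,706.
Year 1: ⌊$234,706 × 200%/3⌋ = $156,470. Book value $78,236.
Year 2: ⌊$78,236 × 200%/3⌋ = $52,157. Book value $26,079.
Year 3 (final): $26,079 − $13,000 = $13,079. Book value $13,000.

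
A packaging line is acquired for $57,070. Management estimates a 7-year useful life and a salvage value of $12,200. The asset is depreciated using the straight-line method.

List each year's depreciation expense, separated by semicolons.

Depreciable base = $57,070 − $12,200 = $44,870.
Annual expense = $44,870 / 7 = $6,410.
End of year 1: book value $50,660.
End of year 2: book value $44,250.
End of year 3: book value $37,840.
End of year 4: book value $31,430.
End of year 5: book value $25,020.
End of year 6: book value $18,610.
End of year 7: book value $12,200.

$6,410; $6,410; $6,410; $6,410; $6,410; $6,410; $6,410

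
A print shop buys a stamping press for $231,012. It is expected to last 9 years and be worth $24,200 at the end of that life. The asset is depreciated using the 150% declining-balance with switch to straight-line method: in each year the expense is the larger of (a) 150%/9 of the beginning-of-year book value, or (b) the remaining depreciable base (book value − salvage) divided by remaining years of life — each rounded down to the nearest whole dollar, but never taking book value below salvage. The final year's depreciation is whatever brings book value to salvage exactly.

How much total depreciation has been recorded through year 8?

$189,652

Depreciable base = $231,012 − $24,200 = $206,812.
Year 1: DB = ⌊$231,012 × 150%/9⌋ = $38,502; SL = ⌊$206,812/9⌋ = $22,979 → take DB $38,502. Book value $192,510.
Year 2: DB = ⌊$192,510 × 150%/9⌋ = $32,085; SL = ⌊$168,310/8⌋ = $21,038 → take DB $32,085. Book value $160,425.
Year 3: DB = ⌊$160,425 × 150%/9⌋ = $26,737; SL = ⌊$136,225/7⌋ = $19,460 → take DB $26,737. Book value $133,688.
Year 4: DB = ⌊$133,688 × 150%/9⌋ = $22,281; SL = ⌊$109,488/6⌋ = $18,248 → take DB $22,281. Book value $111,407.
Year 5: DB = ⌊$111,407 × 150%/9⌋ = $18,567; SL = ⌊$87,207/5⌋ = $17,441 → take DB $18,567. Book value $92,840.
Year 6: DB = ⌊$92,840 × 150%/9⌋ = $15,473; SL = ⌊$68,640/4⌋ = $17,160 → take SL $17,160. Book value $75,680.
Year 7: DB = ⌊$75,680 × 150%/9⌋ = $12,613; SL = ⌊$51,480/3⌋ = $17,160 → take SL $17,160. Book value $58,520.
Year 8: DB = ⌊$58,520 × 150%/9⌋ = $9,753; SL = ⌊$34,320/2⌋ = $17,160 → take SL $17,160. Book value $41,360.
Accumulated through year 8 = $231,012 − $41,360 = $189,652.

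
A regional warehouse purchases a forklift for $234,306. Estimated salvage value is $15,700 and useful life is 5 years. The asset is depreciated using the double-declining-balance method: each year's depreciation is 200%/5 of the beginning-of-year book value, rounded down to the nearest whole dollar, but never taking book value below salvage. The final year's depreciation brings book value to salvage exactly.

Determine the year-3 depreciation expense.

$33,740

Depreciable base = $234,306 − $15,700 = $218,606.
Year 1: ⌊$234,306 × 200%/5⌋ = $93,722. Book value $140,584.
Year 2: ⌊$140,584 × 200%/5⌋ = $56,233. Book value $84,351.
Year 3: ⌊$84,351 × 200%/5⌋ = $33,740. Book value $50,611.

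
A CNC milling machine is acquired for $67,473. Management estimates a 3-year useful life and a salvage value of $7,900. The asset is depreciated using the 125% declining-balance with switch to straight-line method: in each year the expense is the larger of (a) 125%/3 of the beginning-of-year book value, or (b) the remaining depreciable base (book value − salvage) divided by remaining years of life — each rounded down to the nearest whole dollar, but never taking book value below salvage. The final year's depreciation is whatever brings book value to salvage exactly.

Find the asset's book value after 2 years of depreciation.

$22,960

Depreciable base = $67,473 − $7,900 = $59,573.
Year 1: DB = ⌊$67,473 × 125%/3⌋ = $28,113; SL = ⌊$59,573/3⌋ = $19,857 → take DB $28,113. Book value $39,360.
Year 2: DB = ⌊$39,360 × 125%/3⌋ = $16,400; SL = ⌊$31,460/2⌋ = $15,730 → take DB $16,400. Book value $22,960.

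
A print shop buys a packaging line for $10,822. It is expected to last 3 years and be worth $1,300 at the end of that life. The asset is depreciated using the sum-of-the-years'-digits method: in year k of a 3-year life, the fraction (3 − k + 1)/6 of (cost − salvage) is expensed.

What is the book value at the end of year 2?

Depreciable base = $10,822 − $1,300 = $9,522.
Sum of the years' digits = 3+2+1 = 6.
Year 1: $9,522 × 3/6 = $4,761. Book value $6,061.
Year 2: $9,522 × 2/6 = $3,174. Book value $2,887.

$2,887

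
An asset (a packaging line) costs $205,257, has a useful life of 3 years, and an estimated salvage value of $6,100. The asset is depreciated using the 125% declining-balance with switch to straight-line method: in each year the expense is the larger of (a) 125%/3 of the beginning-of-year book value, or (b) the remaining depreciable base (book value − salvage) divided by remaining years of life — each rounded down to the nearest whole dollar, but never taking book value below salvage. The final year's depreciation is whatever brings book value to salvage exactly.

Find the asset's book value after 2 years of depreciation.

$62,917

Depreciable base = $205,257 − $6,100 = $199,157.
Year 1: DB = ⌊$205,257 × 125%/3⌋ = $85,523; SL = ⌊$199,157/3⌋ = $66,385 → take DB $85,523. Book value $119,734.
Year 2: DB = ⌊$119,734 × 125%/3⌋ = $49,889; SL = ⌊$113,634/2⌋ = $56,817 → take SL $56,817. Book value $62,917.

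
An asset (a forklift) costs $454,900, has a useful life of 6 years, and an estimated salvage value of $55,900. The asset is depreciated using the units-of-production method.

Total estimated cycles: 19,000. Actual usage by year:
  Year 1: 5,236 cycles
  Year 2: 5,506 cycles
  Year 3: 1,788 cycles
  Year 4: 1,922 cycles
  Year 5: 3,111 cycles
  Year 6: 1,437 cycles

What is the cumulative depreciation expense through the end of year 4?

Depreciable base = $454,900 − $55,900 = $399,000.
Rate = $399,000 / 19,000 cycles = $21 per cycle.
Year 1: 5,236 × $21 = $109,956. Book value $344,944.
Year 2: 5,506 × $21 = $115,626. Book value $229,318.
Year 3: 1,788 × $21 = $37,548. Book value $191,770.
Year 4: 1,922 × $21 = $40,362. Book value $151,408.
Accumulated through year 4 = $454,900 − $151,408 = $303,492.

$303,492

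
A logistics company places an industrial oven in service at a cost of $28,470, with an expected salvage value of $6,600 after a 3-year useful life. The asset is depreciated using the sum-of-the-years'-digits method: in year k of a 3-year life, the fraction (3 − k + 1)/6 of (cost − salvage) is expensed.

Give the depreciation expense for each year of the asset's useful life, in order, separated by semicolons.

Depreciable base = $28,470 − $6,600 = $21,870.
Sum of the years' digits = 3+2+1 = 6.
Year 1: $21,870 × 3/6 = $10,935. Book value $17,535.
Year 2: $21,870 × 2/6 = $7,290. Book value $10,245.
Year 3: $21,870 × 1/6 = $3,645. Book value $6,600.

$10,935; $7,290; $3,645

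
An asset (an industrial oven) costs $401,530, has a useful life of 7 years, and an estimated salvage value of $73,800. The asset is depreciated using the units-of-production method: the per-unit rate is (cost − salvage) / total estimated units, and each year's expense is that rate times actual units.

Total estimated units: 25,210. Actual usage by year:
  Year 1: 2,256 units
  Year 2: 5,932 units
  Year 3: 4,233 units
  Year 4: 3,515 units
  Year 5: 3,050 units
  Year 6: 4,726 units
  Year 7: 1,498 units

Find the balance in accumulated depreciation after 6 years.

Depreciable base = $401,530 − $73,800 = $327,730.
Rate = $327,730 / 25,210 units = $13 per unit.
Year 1: 2,256 × $13 = $29,328. Book value $372,202.
Year 2: 5,932 × $13 = $77,116. Book value $295,086.
Year 3: 4,233 × $13 = $55,029. Book value $240,057.
Year 4: 3,515 × $13 = $45,695. Book value $194,362.
Year 5: 3,050 × $13 = $39,650. Book value $154,712.
Year 6: 4,726 × $13 = $61,438. Book value $93,274.
Accumulated through year 6 = $401,530 − $93,274 = $308,256.

$308,256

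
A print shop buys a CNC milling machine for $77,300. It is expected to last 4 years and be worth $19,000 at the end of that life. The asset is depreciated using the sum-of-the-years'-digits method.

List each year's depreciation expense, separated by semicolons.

$23,320; $17,490; $11,660; $5,830

Depreciable base = $77,300 − $19,000 = $58,300.
Sum of the years' digits = 4+3+2+1 = 10.
Year 1: $58,300 × 4/10 = $23,320. Book value $53,980.
Year 2: $58,300 × 3/10 = $17,490. Book value $36,490.
Year 3: $58,300 × 2/10 = $11,660. Book value $24,830.
Year 4: $58,300 × 1/10 = $5,830. Book value $19,000.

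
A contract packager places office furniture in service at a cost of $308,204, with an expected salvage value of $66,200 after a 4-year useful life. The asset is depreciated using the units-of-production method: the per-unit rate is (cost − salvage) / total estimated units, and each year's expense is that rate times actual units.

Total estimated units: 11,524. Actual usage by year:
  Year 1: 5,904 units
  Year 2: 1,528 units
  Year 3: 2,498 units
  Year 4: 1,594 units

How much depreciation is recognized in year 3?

$52,458

Depreciable base = $308,204 − $66,200 = $242,004.
Rate = $242,004 / 11,524 units = $21 per unit.
Year 1: 5,904 × $21 = $123,984. Book value $184,220.
Year 2: 1,528 × $21 = $32,088. Book value $152,132.
Year 3: 2,498 × $21 = $52,458. Book value $99,674.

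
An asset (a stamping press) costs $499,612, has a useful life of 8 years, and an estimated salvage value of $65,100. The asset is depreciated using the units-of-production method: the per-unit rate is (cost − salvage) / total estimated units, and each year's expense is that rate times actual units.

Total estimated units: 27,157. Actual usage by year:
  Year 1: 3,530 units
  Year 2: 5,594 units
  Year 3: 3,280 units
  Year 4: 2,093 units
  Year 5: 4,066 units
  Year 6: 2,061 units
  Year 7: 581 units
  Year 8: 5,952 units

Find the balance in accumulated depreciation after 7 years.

$339,280

Depreciable base = $499,612 − $65,100 = $434,512.
Rate = $434,512 / 27,157 units = $16 per unit.
Year 1: 3,530 × $16 = $56,480. Book value $443,132.
Year 2: 5,594 × $16 = $89,504. Book value $353,628.
Year 3: 3,280 × $16 = $52,480. Book value $301,148.
Year 4: 2,093 × $16 = $33,488. Book value $267,660.
Year 5: 4,066 × $16 = $65,056. Book value $202,604.
Year 6: 2,061 × $16 = $32,976. Book value $169,628.
Year 7: 581 × $16 = $9,296. Book value $160,332.
Accumulated through year 7 = $499,612 − $160,332 = $339,280.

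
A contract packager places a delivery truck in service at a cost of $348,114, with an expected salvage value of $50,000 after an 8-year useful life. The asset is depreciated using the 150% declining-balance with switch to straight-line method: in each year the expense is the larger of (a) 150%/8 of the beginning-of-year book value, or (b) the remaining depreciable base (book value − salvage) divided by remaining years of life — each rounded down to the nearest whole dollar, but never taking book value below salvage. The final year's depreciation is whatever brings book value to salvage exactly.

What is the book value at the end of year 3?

$186,721

Depreciable base = $348,114 − $50,000 = $298,114.
Year 1: DB = ⌊$348,114 × 150%/8⌋ = $65,271; SL = ⌊$298,114/8⌋ = $37,264 → take DB $65,271. Book value $282,843.
Year 2: DB = ⌊$282,843 × 150%/8⌋ = $53,033; SL = ⌊$232,843/7⌋ = $33,263 → take DB $53,033. Book value $229,810.
Year 3: DB = ⌊$229,810 × 150%/8⌋ = $43,089; SL = ⌊$179,810/6⌋ = $29,968 → take DB $43,089. Book value $186,721.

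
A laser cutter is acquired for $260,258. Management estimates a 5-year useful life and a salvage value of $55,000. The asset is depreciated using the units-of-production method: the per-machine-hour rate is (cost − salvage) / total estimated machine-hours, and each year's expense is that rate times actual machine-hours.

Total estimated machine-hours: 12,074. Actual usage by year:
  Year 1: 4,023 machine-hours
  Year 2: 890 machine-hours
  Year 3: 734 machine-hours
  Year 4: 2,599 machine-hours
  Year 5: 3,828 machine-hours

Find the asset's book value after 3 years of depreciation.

Depreciable base = $260,258 − $55,000 = $205,258.
Rate = $205,258 / 12,074 machine-hours = $17 per machine-hour.
Year 1: 4,023 × $17 = $68,391. Book value $191,867.
Year 2: 890 × $17 = $15,130. Book value $176,737.
Year 3: 734 × $17 = $12,478. Book value $164,259.

$164,259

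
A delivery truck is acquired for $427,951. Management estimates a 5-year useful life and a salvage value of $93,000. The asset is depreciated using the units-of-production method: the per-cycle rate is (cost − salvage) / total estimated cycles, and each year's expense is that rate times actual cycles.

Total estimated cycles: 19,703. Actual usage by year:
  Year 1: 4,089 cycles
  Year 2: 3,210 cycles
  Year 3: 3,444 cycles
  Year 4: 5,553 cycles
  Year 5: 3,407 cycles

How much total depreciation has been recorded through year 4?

$277,032

Depreciable base = $427,951 − $93,000 = $334,951.
Rate = $334,951 / 19,703 cycles = $17 per cycle.
Year 1: 4,089 × $17 = $69,513. Book value $358,438.
Year 2: 3,210 × $17 = $54,570. Book value $303,868.
Year 3: 3,444 × $17 = $58,548. Book value $245,320.
Year 4: 5,553 × $17 = $94,401. Book value $150,919.
Accumulated through year 4 = $427,951 − $150,919 = $277,032.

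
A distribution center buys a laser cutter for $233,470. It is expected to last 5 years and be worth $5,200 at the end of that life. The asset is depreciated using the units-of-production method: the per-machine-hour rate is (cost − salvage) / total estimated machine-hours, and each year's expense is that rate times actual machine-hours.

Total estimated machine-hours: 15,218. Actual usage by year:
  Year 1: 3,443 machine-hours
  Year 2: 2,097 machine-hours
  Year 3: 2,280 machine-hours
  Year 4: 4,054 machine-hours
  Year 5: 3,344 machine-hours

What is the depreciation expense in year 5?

Depreciable base = $233,470 − $5,200 = $228,270.
Rate = $228,270 / 15,218 machine-hours = $15 per machine-hour.
Year 1: 3,443 × $15 = $51,645. Book value $181,825.
Year 2: 2,097 × $15 = $31,455. Book value $150,370.
Year 3: 2,280 × $15 = $34,200. Book value $116,170.
Year 4: 4,054 × $15 = $60,810. Book value $55,360.
Year 5: 3,344 × $15 = $50,160. Book value $5,200.

$50,160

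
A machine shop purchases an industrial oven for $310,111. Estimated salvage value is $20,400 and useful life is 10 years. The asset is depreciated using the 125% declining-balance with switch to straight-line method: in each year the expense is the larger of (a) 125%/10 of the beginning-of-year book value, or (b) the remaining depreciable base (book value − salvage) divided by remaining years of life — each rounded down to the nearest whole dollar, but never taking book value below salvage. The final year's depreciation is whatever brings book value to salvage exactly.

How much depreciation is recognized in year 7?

$26,765

Depreciable base = $310,111 − $20,400 = $289,711.
Year 1: DB = ⌊$310,111 × 125%/10⌋ = $38,763; SL = ⌊$289,711/10⌋ = $28,971 → take DB $38,763. Book value $271,348.
Year 2: DB = ⌊$271,348 × 125%/10⌋ = $33,918; SL = ⌊$250,948/9⌋ = $27,883 → take DB $33,918. Book value $237,430.
Year 3: DB = ⌊$237,430 × 125%/10⌋ = $29,678; SL = ⌊$217,030/8⌋ = $27,128 → take DB $29,678. Book value $207,752.
Year 4: DB = ⌊$207,752 × 125%/10⌋ = $25,969; SL = ⌊$187,352/7⌋ = $26,764 → take SL $26,764. Book value $180,988.
Year 5: DB = ⌊$180,988 × 125%/10⌋ = $22,623; SL = ⌊$160,588/6⌋ = $26,764 → take SL $26,764. Book value $154,224.
Year 6: DB = ⌊$154,224 × 125%/10⌋ = $19,278; SL = ⌊$133,824/5⌋ = $26,764 → take SL $26,764. Book value $127,460.
Year 7: DB = ⌊$127,460 × 125%/10⌋ = $15,932; SL = ⌊$107,060/4⌋ = $26,765 → take SL $26,765. Book value $100,695.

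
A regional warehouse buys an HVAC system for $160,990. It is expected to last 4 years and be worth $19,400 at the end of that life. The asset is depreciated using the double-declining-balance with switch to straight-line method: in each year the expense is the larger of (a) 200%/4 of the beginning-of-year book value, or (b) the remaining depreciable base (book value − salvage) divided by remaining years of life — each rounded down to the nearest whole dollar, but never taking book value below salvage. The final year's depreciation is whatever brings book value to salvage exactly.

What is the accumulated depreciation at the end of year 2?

$120,742

Depreciable base = $160,990 − $19,400 = $141,590.
Year 1: DB = ⌊$160,990 × 200%/4⌋ = $80,495; SL = ⌊$141,590/4⌋ = $35,397 → take DB $80,495. Book value $80,495.
Year 2: DB = ⌊$80,495 × 200%/4⌋ = $40,247; SL = ⌊$61,095/3⌋ = $20,365 → take DB $40,247. Book value $40,248.
Accumulated through year 2 = $160,990 − $40,248 = $120,742.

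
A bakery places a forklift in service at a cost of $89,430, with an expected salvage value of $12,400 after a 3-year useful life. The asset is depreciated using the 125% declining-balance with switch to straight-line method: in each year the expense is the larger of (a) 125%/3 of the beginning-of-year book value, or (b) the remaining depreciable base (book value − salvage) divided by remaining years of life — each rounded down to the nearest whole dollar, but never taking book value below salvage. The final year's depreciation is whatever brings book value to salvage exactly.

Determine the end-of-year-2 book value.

$30,432

Depreciable base = $89,430 − $12,400 = $77,030.
Year 1: DB = ⌊$89,430 × 125%/3⌋ = $37,262; SL = ⌊$77,030/3⌋ = $25,676 → take DB $37,262. Book value $52,168.
Year 2: DB = ⌊$52,168 × 125%/3⌋ = $21,736; SL = ⌊$39,768/2⌋ = $19,884 → take DB $21,736. Book value $30,432.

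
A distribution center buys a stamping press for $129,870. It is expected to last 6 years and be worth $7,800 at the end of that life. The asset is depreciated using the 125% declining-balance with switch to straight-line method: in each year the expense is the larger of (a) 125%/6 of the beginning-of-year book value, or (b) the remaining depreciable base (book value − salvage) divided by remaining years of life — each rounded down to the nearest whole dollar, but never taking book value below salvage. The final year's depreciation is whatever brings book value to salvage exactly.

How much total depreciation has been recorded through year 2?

$48,475

Depreciable base = $129,870 − $7,800 = $122,070.
Year 1: DB = ⌊$129,870 × 125%/6⌋ = $27,056; SL = ⌊$122,070/6⌋ = $20,345 → take DB $27,056. Book value $102,814.
Year 2: DB = ⌊$102,814 × 125%/6⌋ = $21,419; SL = ⌊$95,014/5⌋ = $19,002 → take DB $21,419. Book value $81,395.
Accumulated through year 2 = $129,870 − $81,395 = $48,475.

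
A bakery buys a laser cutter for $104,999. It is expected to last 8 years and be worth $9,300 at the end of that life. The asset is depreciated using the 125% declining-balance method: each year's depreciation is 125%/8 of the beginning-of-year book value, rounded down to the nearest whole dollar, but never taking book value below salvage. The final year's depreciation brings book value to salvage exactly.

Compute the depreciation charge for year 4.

Depreciable base = $104,999 − $9,300 = $95,699.
Year 1: ⌊$104,999 × 125%/8⌋ = $16,406. Book value $88,593.
Year 2: ⌊$88,593 × 125%/8⌋ = $13,842. Book value $74,751.
Year 3: ⌊$74,751 × 125%/8⌋ = $11,679. Book value $63,072.
Year 4: ⌊$63,072 × 125%/8⌋ = $9,855. Book value $53,217.

$9,855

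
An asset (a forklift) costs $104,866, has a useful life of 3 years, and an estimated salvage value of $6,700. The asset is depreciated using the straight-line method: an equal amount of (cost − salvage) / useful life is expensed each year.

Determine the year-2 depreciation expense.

Depreciable base = $104,866 − $6,700 = $98,166.
Annual expense = $98,166 / 3 = $32,722.

$32,722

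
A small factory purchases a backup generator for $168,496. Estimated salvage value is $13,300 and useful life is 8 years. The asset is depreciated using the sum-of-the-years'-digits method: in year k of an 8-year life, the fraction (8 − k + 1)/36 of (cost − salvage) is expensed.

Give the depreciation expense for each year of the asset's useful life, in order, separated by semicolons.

$34,488; $30,177; $25,866; $21,555; $17,244; $12,933; $8,622; $4,311

Depreciable base = $168,496 − $13,300 = $155,196.
Sum of the years' digits = 8+7+6+5+4+3+2+1 = 36.
Year 1: $155,196 × 8/36 = $34,488. Book value $134,008.
Year 2: $155,196 × 7/36 = $30,177. Book value $103,831.
Year 3: $155,196 × 6/36 = $25,866. Book value $77,965.
Year 4: $155,196 × 5/36 = $21,555. Book value $56,410.
Year 5: $155,196 × 4/36 = $17,244. Book value $39,166.
Year 6: $155,196 × 3/36 = $12,933. Book value $26,233.
Year 7: $155,196 × 2/36 = $8,622. Book value $17,611.
Year 8: $155,196 × 1/36 = $4,311. Book value $13,300.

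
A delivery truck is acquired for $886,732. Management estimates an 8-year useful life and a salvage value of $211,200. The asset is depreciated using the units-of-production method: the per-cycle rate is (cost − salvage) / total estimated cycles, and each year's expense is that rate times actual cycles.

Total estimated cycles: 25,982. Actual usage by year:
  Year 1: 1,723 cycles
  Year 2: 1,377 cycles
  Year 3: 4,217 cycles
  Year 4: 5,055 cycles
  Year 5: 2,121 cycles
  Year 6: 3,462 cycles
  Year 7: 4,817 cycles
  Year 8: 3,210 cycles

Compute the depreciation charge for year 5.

$55,146

Depreciable base = $886,732 − $211,200 = $675,532.
Rate = $675,532 / 25,982 cycles = $26 per cycle.
Year 1: 1,723 × $26 = $44,798. Book value $841,934.
Year 2: 1,377 × $26 = $35,802. Book value $806,132.
Year 3: 4,217 × $26 = $109,642. Book value $696,490.
Year 4: 5,055 × $26 = $131,430. Book value $565,060.
Year 5: 2,121 × $26 = $55,146. Book value $509,914.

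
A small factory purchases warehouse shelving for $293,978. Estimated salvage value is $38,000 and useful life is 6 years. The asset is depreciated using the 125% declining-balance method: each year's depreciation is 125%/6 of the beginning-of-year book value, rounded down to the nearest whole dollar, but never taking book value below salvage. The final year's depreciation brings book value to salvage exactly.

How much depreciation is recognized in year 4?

Depreciable base = $293,978 − $38,000 = $255,978.
Year 1: ⌊$293,978 × 125%/6⌋ = $61,245. Book value $232,733.
Year 2: ⌊$232,733 × 125%/6⌋ = $48,486. Book value $184,247.
Year 3: ⌊$184,247 × 125%/6⌋ = $38,384. Book value $145,863.
Year 4: ⌊$145,863 × 125%/6⌋ = $30,388. Book value $115,475.

$30,388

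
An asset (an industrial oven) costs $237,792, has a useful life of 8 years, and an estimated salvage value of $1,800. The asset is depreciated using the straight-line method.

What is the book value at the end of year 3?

Depreciable base = $237,792 − $1,800 = $235,992.
Annual expense = $235,992 / 8 = $29,499.
End of year 1: book value $208,293.
End of year 2: book value $178,794.
End of year 3: book value $149,295.

$149,295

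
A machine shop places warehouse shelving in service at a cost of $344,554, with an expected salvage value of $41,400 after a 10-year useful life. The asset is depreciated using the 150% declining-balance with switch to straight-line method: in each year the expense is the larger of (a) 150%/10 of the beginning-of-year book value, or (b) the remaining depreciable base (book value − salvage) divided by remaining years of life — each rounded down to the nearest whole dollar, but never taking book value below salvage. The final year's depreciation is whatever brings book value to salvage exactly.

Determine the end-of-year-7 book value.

$107,812

Depreciable base = $344,554 − $41,400 = $303,154.
Year 1: DB = ⌊$344,554 × 150%/10⌋ = $51,683; SL = ⌊$303,154/10⌋ = $30,315 → take DB $51,683. Book value $292,871.
Year 2: DB = ⌊$292,871 × 150%/10⌋ = $43,930; SL = ⌊$251,471/9⌋ = $27,941 → take DB $43,930. Book value $248,941.
Year 3: DB = ⌊$248,941 × 150%/10⌋ = $37,341; SL = ⌊$207,541/8⌋ = $25,942 → take DB $37,341. Book value $211,600.
Year 4: DB = ⌊$211,600 × 150%/10⌋ = $31,740; SL = ⌊$170,200/7⌋ = $24,314 → take DB $31,740. Book value $179,860.
Year 5: DB = ⌊$179,860 × 150%/10⌋ = $26,979; SL = ⌊$138,460/6⌋ = $23,076 → take DB $26,979. Book value $152,881.
Year 6: DB = ⌊$152,881 × 150%/10⌋ = $22,932; SL = ⌊$111,481/5⌋ = $22,296 → take DB $22,932. Book value $129,949.
Year 7: DB = ⌊$129,949 × 150%/10⌋ = $19,492; SL = ⌊$88,549/4⌋ = $22,137 → take SL $22,137. Book value $107,812.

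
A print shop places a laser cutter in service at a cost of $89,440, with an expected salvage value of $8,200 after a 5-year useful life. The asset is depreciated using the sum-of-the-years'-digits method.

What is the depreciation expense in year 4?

Depreciable base = $89,440 − $8,200 = $81,240.
Sum of the years' digits = 5+4+3+2+1 = 15.
Year 1: $81,240 × 5/15 = $27,080. Book value $62,360.
Year 2: $81,240 × 4/15 = $21,664. Book value $40,696.
Year 3: $81,240 × 3/15 = $16,248. Book value $24,448.
Year 4: $81,240 × 2/15 = $10,832. Book value $13,616.

$10,832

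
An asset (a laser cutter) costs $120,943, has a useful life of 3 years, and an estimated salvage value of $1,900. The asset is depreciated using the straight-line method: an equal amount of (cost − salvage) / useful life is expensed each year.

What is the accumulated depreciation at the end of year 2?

Depreciable base = $120,943 − $1,900 = $119,043.
Annual expense = $119,043 / 3 = $39,681.
End of year 1: book value $81,262.
End of year 2: book value $41,581.
Accumulated through year 2 = $120,943 − $41,581 = $79,362.

$79,362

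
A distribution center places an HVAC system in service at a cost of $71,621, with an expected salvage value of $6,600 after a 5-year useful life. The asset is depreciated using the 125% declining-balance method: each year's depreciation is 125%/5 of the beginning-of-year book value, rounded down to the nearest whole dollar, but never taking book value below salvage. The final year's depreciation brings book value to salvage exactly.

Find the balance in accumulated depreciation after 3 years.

Depreciable base = $71,621 − $6,600 = $65,021.
Year 1: ⌊$71,621 × 125%/5⌋ = $17,905. Book value $53,716.
Year 2: ⌊$53,716 × 125%/5⌋ = $13,429. Book value $40,287.
Year 3: ⌊$40,287 × 125%/5⌋ = $10,071. Book value $30,216.
Accumulated through year 3 = $71,621 − $30,216 = $41,405.

$41,405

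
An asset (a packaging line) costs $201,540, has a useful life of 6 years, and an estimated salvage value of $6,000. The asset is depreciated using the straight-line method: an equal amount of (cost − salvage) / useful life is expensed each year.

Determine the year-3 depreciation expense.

$32,590

Depreciable base = $201,540 − $6,000 = $195,540.
Annual expense = $195,540 / 6 = $32,590.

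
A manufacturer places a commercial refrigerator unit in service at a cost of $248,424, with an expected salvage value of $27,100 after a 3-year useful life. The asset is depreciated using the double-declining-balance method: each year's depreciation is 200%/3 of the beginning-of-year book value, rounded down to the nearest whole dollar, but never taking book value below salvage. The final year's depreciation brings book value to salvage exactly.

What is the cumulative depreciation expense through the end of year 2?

Depreciable base = $248,424 − $27,100 = $221,324.
Year 1: ⌊$248,424 × 200%/3⌋ = $165,616. Book value $82,808.
Year 2: ⌊$82,808 × 200%/3⌋ = $55,205. Book value $27,603.
Accumulated through year 2 = $248,424 − $27,603 = $220,821.

$220,821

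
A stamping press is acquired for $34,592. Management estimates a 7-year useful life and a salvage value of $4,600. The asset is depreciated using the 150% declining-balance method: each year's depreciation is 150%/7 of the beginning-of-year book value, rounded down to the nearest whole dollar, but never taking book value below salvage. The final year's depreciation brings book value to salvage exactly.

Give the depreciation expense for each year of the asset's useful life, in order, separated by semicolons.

Depreciable base = $34,592 − $4,600 = $29,992.
Year 1: ⌊$34,592 × 150%/7⌋ = $7,412. Book value $27,180.
Year 2: ⌊$27,180 × 150%/7⌋ = $5,824. Book value $21,356.
Year 3: ⌊$21,356 × 150%/7⌋ = $4,576. Book value $16,780.
Year 4: ⌊$16,780 × 150%/7⌋ = $3,595. Book value $13,185.
Year 5: ⌊$13,185 × 150%/7⌋ = $2,825. Book value $10,360.
Year 6: ⌊$10,360 × 150%/7⌋ = $2,220. Book value $8,140.
Year 7 (final): $8,140 − $4,600 = $3,540. Book value $4,600.

$7,412; $5,824; $4,576; $3,595; $2,825; $2,220; $3,540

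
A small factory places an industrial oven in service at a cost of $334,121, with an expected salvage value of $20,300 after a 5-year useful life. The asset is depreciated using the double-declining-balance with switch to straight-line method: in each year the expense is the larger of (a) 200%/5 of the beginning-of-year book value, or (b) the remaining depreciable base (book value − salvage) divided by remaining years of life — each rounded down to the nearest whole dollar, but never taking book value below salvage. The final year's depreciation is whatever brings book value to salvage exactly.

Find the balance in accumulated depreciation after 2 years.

Depreciable base = $334,121 − $20,300 = $313,821.
Year 1: DB = ⌊$334,121 × 200%/5⌋ = $133,648; SL = ⌊$313,821/5⌋ = $62,764 → take DB $133,648. Book value $200,473.
Year 2: DB = ⌊$200,473 × 200%/5⌋ = $80,189; SL = ⌊$180,173/4⌋ = $45,043 → take DB $80,189. Book value $120,284.
Accumulated through year 2 = $334,121 − $120,284 = $213,837.

$213,837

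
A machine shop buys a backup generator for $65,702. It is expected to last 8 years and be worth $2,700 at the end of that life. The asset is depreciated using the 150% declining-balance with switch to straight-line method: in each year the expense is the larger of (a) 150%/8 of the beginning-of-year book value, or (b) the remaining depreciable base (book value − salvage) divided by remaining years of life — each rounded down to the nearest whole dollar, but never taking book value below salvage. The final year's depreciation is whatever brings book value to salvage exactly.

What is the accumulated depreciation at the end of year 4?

$37,067

Depreciable base = $65,702 − $2,700 = $63,002.
Year 1: DB = ⌊$65,702 × 150%/8⌋ = $12,319; SL = ⌊$63,002/8⌋ = $7,875 → take DB $12,319. Book value $53,383.
Year 2: DB = ⌊$53,383 × 150%/8⌋ = $10,009; SL = ⌊$50,683/7⌋ = $7,240 → take DB $10,009. Book value $43,374.
Year 3: DB = ⌊$43,374 × 150%/8⌋ = $8,132; SL = ⌊$40,674/6⌋ = $6,779 → take DB $8,132. Book value $35,242.
Year 4: DB = ⌊$35,242 × 150%/8⌋ = $6,607; SL = ⌊$32,542/5⌋ = $6,508 → take DB $6,607. Book value $28,635.
Accumulated through year 4 = $65,702 − $28,635 = $37,067.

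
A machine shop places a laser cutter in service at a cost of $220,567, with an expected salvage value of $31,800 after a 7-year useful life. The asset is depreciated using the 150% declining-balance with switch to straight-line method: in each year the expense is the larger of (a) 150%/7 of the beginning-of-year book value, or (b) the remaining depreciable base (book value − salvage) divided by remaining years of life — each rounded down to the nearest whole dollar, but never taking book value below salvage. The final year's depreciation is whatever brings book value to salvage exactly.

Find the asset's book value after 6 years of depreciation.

Depreciable base = $220,567 − $31,800 = $188,767.
Year 1: DB = ⌊$220,567 × 150%/7⌋ = $47,264; SL = ⌊$188,767/7⌋ = $26,966 → take DB $47,264. Book value $173,303.
Year 2: DB = ⌊$173,303 × 150%/7⌋ = $37,136; SL = ⌊$141,503/6⌋ = $23,583 → take DB $37,136. Book value $136,167.
Year 3: DB = ⌊$136,167 × 150%/7⌋ = $29,178; SL = ⌊$104,367/5⌋ = $20,873 → take DB $29,178. Book value $106,989.
Year 4: DB = ⌊$106,989 × 150%/7⌋ = $22,926; SL = ⌊$75,189/4⌋ = $18,797 → take DB $22,926. Book value $84,063.
Year 5: DB = ⌊$84,063 × 150%/7⌋ = $18,013; SL = ⌊$52,263/3⌋ = $17,421 → take DB $18,013. Book value $66,050.
Year 6: DB = ⌊$66,050 × 150%/7⌋ = $14,153; SL = ⌊$34,250/2⌋ = $17,125 → take SL $17,125. Book value $48,925.

$48,925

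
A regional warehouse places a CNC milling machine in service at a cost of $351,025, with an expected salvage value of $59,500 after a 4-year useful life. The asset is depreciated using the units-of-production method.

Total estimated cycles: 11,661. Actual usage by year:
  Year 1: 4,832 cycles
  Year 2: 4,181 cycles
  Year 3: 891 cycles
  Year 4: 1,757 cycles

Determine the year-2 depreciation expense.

$104,525

Depreciable base = $351,025 − $59,500 = $291,525.
Rate = $291,525 / 11,661 cycles = $25 per cycle.
Year 1: 4,832 × $25 = $120,800. Book value $230,225.
Year 2: 4,181 × $25 = $104,525. Book value $125,700.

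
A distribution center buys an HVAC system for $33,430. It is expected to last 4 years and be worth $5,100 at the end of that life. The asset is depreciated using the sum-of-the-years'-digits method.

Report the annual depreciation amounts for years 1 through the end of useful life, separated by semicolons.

$11,332; $8,499; $5,666; $2,833

Depreciable base = $33,430 − $5,100 = $28,330.
Sum of the years' digits = 4+3+2+1 = 10.
Year 1: $28,330 × 4/10 = $11,332. Book value $22,098.
Year 2: $28,330 × 3/10 = $8,499. Book value $13,599.
Year 3: $28,330 × 2/10 = $5,666. Book value $7,933.
Year 4: $28,330 × 1/10 = $2,833. Book value $5,100.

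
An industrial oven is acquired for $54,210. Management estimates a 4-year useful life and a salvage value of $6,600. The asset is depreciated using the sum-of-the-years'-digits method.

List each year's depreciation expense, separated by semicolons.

$19,044; $14,283; $9,522; $4,761

Depreciable base = $54,210 − $6,600 = $47,610.
Sum of the years' digits = 4+3+2+1 = 10.
Year 1: $47,610 × 4/10 = $19,044. Book value $35,166.
Year 2: $47,610 × 3/10 = $14,283. Book value $20,883.
Year 3: $47,610 × 2/10 = $9,522. Book value $11,361.
Year 4: $47,610 × 1/10 = $4,761. Book value $6,600.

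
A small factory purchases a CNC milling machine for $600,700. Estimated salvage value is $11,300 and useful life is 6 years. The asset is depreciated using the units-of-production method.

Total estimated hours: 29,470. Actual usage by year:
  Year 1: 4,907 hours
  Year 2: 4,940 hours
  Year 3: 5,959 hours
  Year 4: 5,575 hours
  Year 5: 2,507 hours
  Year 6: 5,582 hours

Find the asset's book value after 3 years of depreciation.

Depreciable base = $600,700 − $11,300 = $589,400.
Rate = $589,400 / 29,470 hours = $20 per hour.
Year 1: 4,907 × $20 = $98,140. Book value $502,560.
Year 2: 4,940 × $20 = $98,800. Book value $403,760.
Year 3: 5,959 × $20 = $119,180. Book value $284,580.

$284,580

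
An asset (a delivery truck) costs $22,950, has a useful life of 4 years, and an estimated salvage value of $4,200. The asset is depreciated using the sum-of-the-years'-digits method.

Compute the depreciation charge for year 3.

$3,750

Depreciable base = $22,950 − $4,200 = $18,750.
Sum of the years' digits = 4+3+2+1 = 10.
Year 1: $18,750 × 4/10 = $7,500. Book value $15,450.
Year 2: $18,750 × 3/10 = $5,625. Book value $9,825.
Year 3: $18,750 × 2/10 = $3,750. Book value $6,075.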